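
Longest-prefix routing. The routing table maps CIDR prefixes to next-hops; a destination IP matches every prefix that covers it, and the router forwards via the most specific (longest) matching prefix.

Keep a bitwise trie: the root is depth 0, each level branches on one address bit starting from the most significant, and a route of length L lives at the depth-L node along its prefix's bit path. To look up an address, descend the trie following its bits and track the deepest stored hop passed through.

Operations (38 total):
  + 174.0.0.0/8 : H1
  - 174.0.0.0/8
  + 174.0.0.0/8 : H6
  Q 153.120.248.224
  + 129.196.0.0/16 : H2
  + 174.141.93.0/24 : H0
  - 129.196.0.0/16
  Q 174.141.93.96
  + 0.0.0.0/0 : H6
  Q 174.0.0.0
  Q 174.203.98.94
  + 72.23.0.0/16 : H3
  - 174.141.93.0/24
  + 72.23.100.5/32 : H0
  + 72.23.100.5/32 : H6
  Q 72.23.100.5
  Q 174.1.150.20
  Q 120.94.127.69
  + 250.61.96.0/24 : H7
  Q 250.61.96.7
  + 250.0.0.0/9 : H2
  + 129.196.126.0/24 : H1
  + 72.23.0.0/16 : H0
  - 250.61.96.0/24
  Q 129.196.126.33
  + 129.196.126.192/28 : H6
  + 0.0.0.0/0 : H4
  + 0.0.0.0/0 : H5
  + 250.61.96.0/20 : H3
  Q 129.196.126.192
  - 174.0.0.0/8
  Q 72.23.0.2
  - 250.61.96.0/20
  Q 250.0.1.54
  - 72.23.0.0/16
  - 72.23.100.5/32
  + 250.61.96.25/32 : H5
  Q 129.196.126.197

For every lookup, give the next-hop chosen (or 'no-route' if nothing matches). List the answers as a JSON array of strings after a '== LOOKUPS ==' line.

Trace:
  + 174.0.0.0/8 (H1) depth=8
  del 174.0.0.0/8 (clear depth 8)
  + 174.0.0.0/8 (H6) depth=8
  lookup 153.120.248.224: bits 10 walk d0:-→d1:-→d2:- -> no-route
  + 129.196.0.0/16 (H2) depth=16
  + 174.141.93.0/24 (H0) depth=24
  del 129.196.0.0/16 (clear depth 16)
  lookup 174.141.93.96: bits 101011101000110101011101 walk d0:-→d1:-→d2:-→d3:-→d4:-→d5:-→d6:-→d7:-→d8:H6→d9:-→d10:-→d11:-→d12:-→d13:-→d14:-→d15:-→d16:-→d17:-→d18:-→d19:-→d20:-→d21:-→d22:-→d23:-→d24:H0 -> H0
  + 0.0.0.0/0 (H6) depth=0
  lookup 174.0.0.0: bits 10101110 walk d0:H6→d1:-→d2:-→d3:-→d4:-→d5:-→d6:-→d7:-→d8:H6 -> H6
  lookup 174.203.98.94: bits 101011101 walk d0:H6→d1:-→d2:-→d3:-→d4:-→d5:-→d6:-→d7:-→d8:H6→d9:- -> H6
  + 72.23.0.0/16 (H3) depth=16
  del 174.141.93.0/24 (clear depth 24)
  + 72.23.100.5/32 (H0) depth=32
  + 72.23.100.5/32 (H6) depth=32
  lookup 72.23.100.5: bits 01001000000101110110010000000101 walk d0:H6→d1:-→d2:-→d3:-→d4:-→d5:-→d6:-→d7:-→d8:-→d9:-→d10:-→d11:-→d12:-→d13:-→d14:-→d15:-→d16:H3→d17:-→d18:-→d19:-→d20:-→d21:-→d22:-→d23:-→d24:-→d25:-→d26:-→d27:-→d28:-→d29:-→d30:-→d31:-→d32:H6 -> H6
  lookup 174.1.150.20: bits 10101110 walk d0:H6→d1:-→d2:-→d3:-→d4:-→d5:-→d6:-→d7:-→d8:H6 -> H6
  lookup 120.94.127.69: bits 01 walk d0:H6→d1:-→d2:- -> H6
  + 250.61.96.0/24 (H7) depth=24
  lookup 250.61.96.7: bits 111110100011110101100000 walk d0:H6→d1:-→d2:-→d3:-→d4:-→d5:-→d6:-→d7:-→d8:-→d9:-→d10:-→d11:-→d12:-→d13:-→d14:-→d15:-→d16:-→d17:-→d18:-→d19:-→d20:-→d21:-→d22:-→d23:-→d24:H7 -> H7
  + 250.0.0.0/9 (H2) depth=9
  + 129.196.126.0/24 (H1) depth=24
  + 72.23.0.0/16 (H0) depth=16
  del 250.61.96.0/24 (clear depth 24)
  lookup 129.196.126.33: bits 100000011100010001111110 walk d0:H6→d1:-→d2:-→d3:-→d4:-→d5:-→d6:-→d7:-→d8:-→d9:-→d10:-→d11:-→d12:-→d13:-→d14:-→d15:-→d16:-→d17:-→d18:-→d19:-→d20:-→d21:-→d22:-→d23:-→d24:H1 -> H1
  + 129.196.126.192/28 (H6) depth=28
  + 0.0.0.0/0 (H4) depth=0
  + 0.0.0.0/0 (H5) depth=0
  + 250.61.96.0/20 (H3) depth=20
  lookup 129.196.126.192: bits 1000000111000100011111101100 walk d0:H5→d1:-→d2:-→d3:-→d4:-→d5:-→d6:-→d7:-→d8:-→d9:-→d10:-→d11:-→d12:-→d13:-→d14:-→d15:-→d16:-→d17:-→d18:-→d19:-→d20:-→d21:-→d22:-→d23:-→d24:H1→d25:-→d26:-→d27:-→d28:H6 -> H6
  del 174.0.0.0/8 (clear depth 8)
  lookup 72.23.0.2: bits 01001000000101110 walk d0:H5→d1:-→d2:-→d3:-→d4:-→d5:-→d6:-→d7:-→d8:-→d9:-→d10:-→d11:-→d12:-→d13:-→d14:-→d15:-→d16:H0→d17:- -> H0
  del 250.61.96.0/20 (clear depth 20)
  lookup 250.0.1.54: bits 1111101000 walk d0:H5→d1:-→d2:-→d3:-→d4:-→d5:-→d6:-→d7:-→d8:-→d9:H2→d10:- -> H2
  del 72.23.0.0/16 (clear depth 16)
  del 72.23.100.5/32 (clear depth 32)
  + 250.61.96.25/32 (H5) depth=32
  lookup 129.196.126.197: bits 1000000111000100011111101100 walk d0:H5→d1:-→d2:-→d3:-→d4:-→d5:-→d6:-→d7:-→d8:-→d9:-→d10:-→d11:-→d12:-→d13:-→d14:-→d15:-→d16:-→d17:-→d18:-→d19:-→d20:-→d21:-→d22:-→d23:-→d24:H1→d25:-→d26:-→d27:-→d28:H6 -> H6

== LOOKUPS ==
["no-route","H0","H6","H6","H6","H6","H6","H7","H1","H6","H0","H2","H6"]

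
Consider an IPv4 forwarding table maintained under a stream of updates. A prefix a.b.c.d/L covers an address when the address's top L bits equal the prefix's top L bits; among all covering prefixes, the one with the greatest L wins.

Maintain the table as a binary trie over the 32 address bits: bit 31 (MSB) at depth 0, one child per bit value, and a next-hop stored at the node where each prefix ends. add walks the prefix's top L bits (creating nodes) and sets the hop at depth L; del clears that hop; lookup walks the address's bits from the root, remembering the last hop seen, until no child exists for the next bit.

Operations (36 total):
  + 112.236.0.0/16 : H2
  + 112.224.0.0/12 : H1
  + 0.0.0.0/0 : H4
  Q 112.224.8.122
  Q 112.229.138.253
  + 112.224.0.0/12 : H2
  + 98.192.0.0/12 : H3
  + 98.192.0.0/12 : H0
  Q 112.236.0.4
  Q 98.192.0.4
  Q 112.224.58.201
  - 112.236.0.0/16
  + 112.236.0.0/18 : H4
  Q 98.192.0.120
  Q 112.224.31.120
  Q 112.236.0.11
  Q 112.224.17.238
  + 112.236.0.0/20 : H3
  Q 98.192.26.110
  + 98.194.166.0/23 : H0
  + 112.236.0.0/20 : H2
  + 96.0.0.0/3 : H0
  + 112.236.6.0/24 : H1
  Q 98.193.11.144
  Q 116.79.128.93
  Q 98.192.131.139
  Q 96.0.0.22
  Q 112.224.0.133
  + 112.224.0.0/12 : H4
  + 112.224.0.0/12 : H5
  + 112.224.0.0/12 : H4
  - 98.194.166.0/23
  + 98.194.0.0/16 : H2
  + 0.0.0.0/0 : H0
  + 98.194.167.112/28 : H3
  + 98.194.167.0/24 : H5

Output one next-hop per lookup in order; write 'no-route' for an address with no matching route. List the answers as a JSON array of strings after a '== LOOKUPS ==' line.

Trace:
  add 112.236.0.0/16 -> H2 at depth 16
  add 112.224.0.0/12 -> H1 at depth 12
  add 0.0.0.0/0 -> H4 at depth 0
  ? 112.224.8.122  path d0:H4→d1:-→d2:-→d3:-→d4:-→d5:-→d6:-→d7:-→d8:-→d9:-→d10:-→d11:-→d12:H1  best=H1
  ? 112.229.138.253  path d0:H4→d1:-→d2:-→d3:-→d4:-→d5:-→d6:-→d7:-→d8:-→d9:-→d10:-→d11:-→d12:H1  best=H1
  add 112.224.0.0/12 -> H2 at depth 12
  add 98.192.0.0/12 -> H3 at depth 12
  add 98.192.0.0/12 -> H0 at depth 12
  ? 112.236.0.4  path d0:H4→d1:-→d2:-→d3:-→d4:-→d5:-→d6:-→d7:-→d8:-→d9:-→d10:-→d11:-→d12:H2→d13:-→d14:-→d15:-→d16:H2  best=H2
  ? 98.192.0.4  path d0:H4→d1:-→d2:-→d3:-→d4:-→d5:-→d6:-→d7:-→d8:-→d9:-→d10:-→d11:-→d12:H0  best=H0
  ? 112.224.58.201  path d0:H4→d1:-→d2:-→d3:-→d4:-→d5:-→d6:-→d7:-→d8:-→d9:-→d10:-→d11:-→d12:H2  best=H2
  - 112.236.0.0/16 clear@16
  add 112.236.0.0/18 -> H4 at depth 18
  ? 98.192.0.120  path d0:H4→d1:-→d2:-→d3:-→d4:-→d5:-→d6:-→d7:-→d8:-→d9:-→d10:-→d11:-→d12:H0  best=H0
  ? 112.224.31.120  path d0:H4→d1:-→d2:-→d3:-→d4:-→d5:-→d6:-→d7:-→d8:-→d9:-→d10:-→d11:-→d12:H2  best=H2
  ? 112.236.0.11  path d0:H4→d1:-→d2:-→d3:-→d4:-→d5:-→d6:-→d7:-→d8:-→d9:-→d10:-→d11:-→d12:H2→d13:-→d14:-→d15:-→d16:-→d17:-→d18:H4  best=H4
  ? 112.224.17.238  path d0:H4→d1:-→d2:-→d3:-→d4:-→d5:-→d6:-→d7:-→d8:-→d9:-→d10:-→d11:-→d12:H2  best=H2
  add 112.236.0.0/20 -> H3 at depth 20
  ? 98.192.26.110  path d0:H4→d1:-→d2:-→d3:-→d4:-→d5:-→d6:-→d7:-→d8:-→d9:-→d10:-→d11:-→d12:H0  best=H0
  add 98.194.166.0/23 -> H0 at depth 23
  add 112.236.0.0/20 -> H2 at depth 20
  add 96.0.0.0/3 -> H0 at depth 3
  add 112.236.6.0/24 -> H1 at depth 24
  ? 98.193.11.144  path d0:H4→d1:-→d2:-→d3:H0→d4:-→d5:-→d6:-→d7:-→d8:-→d9:-→d10:-→d11:-→d12:H0→d13:-→d14:-  best=H0
  ? 116.79.128.93  path d0:H4→d1:-→d2:-→d3:H0→d4:-→d5:-  best=H0
  ? 98.192.131.139  path d0:H4→d1:-→d2:-→d3:H0→d4:-→d5:-→d6:-→d7:-→d8:-→d9:-→d10:-→d11:-→d12:H0→d13:-→d14:-  best=H0
  ? 96.0.0.22  path d0:H4→d1:-→d2:-→d3:H0→d4:-→d5:-→d6:-  best=H0
  ? 112.224.0.133  path d0:H4→d1:-→d2:-→d3:H0→d4:-→d5:-→d6:-→d7:-→d8:-→d9:-→d10:-→d11:-→d12:H2  best=H2
  add 112.224.0.0/12 -> H4 at depth 12
  add 112.224.0.0/12 -> H5 at depth 12
  add 112.224.0.0/12 -> H4 at depth 12
  - 98.194.166.0/23 clear@23
  add 98.194.0.0/16 -> H2 at depth 16
  add 0.0.0.0/0 -> H0 at depth 0
  add 98.194.167.112/28 -> H3 at depth 28
  add 98.194.167.0/24 -> H5 at depth 24

== LOOKUPS ==
["H1","H1","H2","H0","H2","H0","H2","H4","H2","H0","H0","H0","H0","H0","H2"]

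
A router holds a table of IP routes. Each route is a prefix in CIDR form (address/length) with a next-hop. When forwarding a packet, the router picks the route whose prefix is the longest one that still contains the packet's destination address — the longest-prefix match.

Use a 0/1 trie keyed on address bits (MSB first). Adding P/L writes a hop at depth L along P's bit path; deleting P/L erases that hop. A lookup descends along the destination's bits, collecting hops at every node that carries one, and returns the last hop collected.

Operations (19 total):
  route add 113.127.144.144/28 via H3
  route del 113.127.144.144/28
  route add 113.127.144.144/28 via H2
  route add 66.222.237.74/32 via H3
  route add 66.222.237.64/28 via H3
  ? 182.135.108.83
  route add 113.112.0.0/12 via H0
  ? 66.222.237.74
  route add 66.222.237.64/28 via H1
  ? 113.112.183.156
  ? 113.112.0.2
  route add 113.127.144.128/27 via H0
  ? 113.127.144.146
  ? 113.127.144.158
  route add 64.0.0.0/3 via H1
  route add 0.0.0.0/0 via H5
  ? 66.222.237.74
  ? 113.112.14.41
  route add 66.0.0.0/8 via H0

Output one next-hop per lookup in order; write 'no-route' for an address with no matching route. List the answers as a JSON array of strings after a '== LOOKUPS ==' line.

Process each operation:
  + 113.127.144.144/28 (H3) depth=28
  del 113.127.144.144/28 (clear depth 28)
  + 113.127.144.144/28 (H2) depth=28
  + 66.222.237.74/32 (H3) depth=32
  + 66.222.237.64/28 (H3) depth=28
  ? 182.135.108.83  path d0:-  best=no-route
  + 113.112.0.0/12 (H0) depth=12
  ? 66.222.237.74  path d0:-→d1:-→d2:-→d3:-→d4:-→d5:-→d6:-→d7:-→d8:-→d9:-→d10:-→d11:-→d12:-→d13:-→d14:-→d15:-→d16:-→d17:-→d18:-→d19:-→d20:-→d21:-→d22:-→d23:-→d24:-→d25:-→d26:-→d27:-→d28:H3→d29:-→d30:-→d31:-→d32:H3  best=H3
  + 66.222.237.64/28 (H1) depth=28
  ? 113.112.183.156  path d0:-→d1:-→d2:-→d3:-→d4:-→d5:-→d6:-→d7:-→d8:-→d9:-→d10:-→d11:-→d12:H0  best=H0
  ? 113.112.0.2  path d0:-→d1:-→d2:-→d3:-→d4:-→d5:-→d6:-→d7:-→d8:-→d9:-→d10:-→d11:-→d12:H0  best=H0
  + 113.127.144.128/27 (H0) depth=27
  ? 113.127.144.146  path d0:-→d1:-→d2:-→d3:-→d4:-→d5:-→d6:-→d7:-→d8:-→d9:-→d10:-→d11:-→d12:H0→d13:-→d14:-→d15:-→d16:-→d17:-→d18:-→d19:-→d20:-→d21:-→d22:-→d23:-→d24:-→d25:-→d26:-→d27:H0→d28:H2  best=H2
  ? 113.127.144.158  path d0:-→d1:-→d2:-→d3:-→d4:-→d5:-→d6:-→d7:-→d8:-→d9:-→d10:-→d11:-→d12:H0→d13:-→d14:-→d15:-→d16:-→d17:-→d18:-→d19:-→d20:-→d21:-→d22:-→d23:-→d24:-→d25:-→d26:-→d27:H0→d28:H2  best=H2
  + 64.0.0.0/3 (H1) depth=3
  + 0.0.0.0/0 (H5) depth=0
  ? 66.222.237.74  path d0:H5→d1:-→d2:-→d3:H1→d4:-→d5:-→d6:-→d7:-→d8:-→d9:-→d10:-→d11:-→d12:-→d13:-→d14:-→d15:-→d16:-→d17:-→d18:-→d19:-→d20:-→d21:-→d22:-→d23:-→d24:-→d25:-→d26:-→d27:-→d28:H1→d29:-→d30:-→d31:-→d32:H3  best=H3
  ? 113.112.14.41  path d0:H5→d1:-→d2:-→d3:-→d4:-→d5:-→d6:-→d7:-→d8:-→d9:-→d10:-→d11:-→d12:H0  best=H0
  + 66.0.0.0/8 (H0) depth=8

== LOOKUPS ==
["no-route","H3","H0","H0","H2","H2","H3","H0"]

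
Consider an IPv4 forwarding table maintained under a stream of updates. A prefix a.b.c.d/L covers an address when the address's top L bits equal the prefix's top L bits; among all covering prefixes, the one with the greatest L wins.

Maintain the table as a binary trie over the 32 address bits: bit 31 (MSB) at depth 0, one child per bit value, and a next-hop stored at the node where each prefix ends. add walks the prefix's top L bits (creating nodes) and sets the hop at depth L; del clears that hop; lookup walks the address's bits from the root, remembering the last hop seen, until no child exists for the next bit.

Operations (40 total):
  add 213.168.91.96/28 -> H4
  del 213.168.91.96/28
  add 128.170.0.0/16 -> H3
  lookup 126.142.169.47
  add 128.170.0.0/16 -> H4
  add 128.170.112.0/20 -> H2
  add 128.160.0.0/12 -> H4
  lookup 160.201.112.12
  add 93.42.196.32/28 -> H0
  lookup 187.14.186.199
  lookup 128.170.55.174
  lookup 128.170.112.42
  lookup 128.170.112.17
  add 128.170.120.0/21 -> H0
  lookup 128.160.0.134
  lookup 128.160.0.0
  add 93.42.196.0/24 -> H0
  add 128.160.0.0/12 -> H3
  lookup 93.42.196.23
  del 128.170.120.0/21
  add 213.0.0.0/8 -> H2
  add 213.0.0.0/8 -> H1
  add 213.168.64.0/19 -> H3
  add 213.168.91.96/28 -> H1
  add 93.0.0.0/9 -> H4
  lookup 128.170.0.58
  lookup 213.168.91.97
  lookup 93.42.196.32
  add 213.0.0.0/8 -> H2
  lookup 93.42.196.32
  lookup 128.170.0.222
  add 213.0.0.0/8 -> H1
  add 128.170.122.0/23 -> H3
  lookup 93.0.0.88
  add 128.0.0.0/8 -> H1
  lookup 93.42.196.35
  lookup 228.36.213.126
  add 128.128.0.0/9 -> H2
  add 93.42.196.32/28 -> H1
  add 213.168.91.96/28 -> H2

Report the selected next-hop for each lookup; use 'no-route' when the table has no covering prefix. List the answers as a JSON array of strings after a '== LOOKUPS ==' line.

Process each operation:
  + 213.168.91.96/28 (H4) depth=28
  del 213.168.91.96/28 (clear depth 28)
  + 128.170.0.0/16 (H3) depth=16
  Q 126.142.169.47: descend ε ; hops seen [∅] ; pick no-route
  + 128.170.0.0/16 (H4) depth=16
  + 128.170.112.0/20 (H2) depth=20
  + 128.160.0.0/12 (H4) depth=12
  Q 160.201.112.12: descend 10 ; hops seen [∅] ; pick no-route
  + 93.42.196.32/28 (H0) depth=28
  Q 187.14.186.199: descend 10 ; hops seen [∅] ; pick no-route
  Q 128.170.55.174: descend 10000000101010100 ; hops seen [H4,H4] ; pick H4
  Q 128.170.112.42: descend 10000000101010100111 ; hops seen [H4,H4,H2] ; pick H2
  Q 128.170.112.17: descend 10000000101010100111 ; hops seen [H4,H4,H2] ; pick H2
  + 128.170.120.0/21 (H0) depth=21
  Q 128.160.0.134: descend 100000001010 ; hops seen [H4] ; pick H4
  Q 128.160.0.0: descend 100000001010 ; hops seen [H4] ; pick H4
  + 93.42.196.0/24 (H0) depth=24
  + 128.160.0.0/12 (H3) depth=12
  Q 93.42.196.23: descend 01011101001010101100010000 ; hops seen [H0] ; pick H0
  del 128.170.120.0/21 (clear depth 21)
  + 213.0.0.0/8 (H2) depth=8
  + 213.0.0.0/8 (H1) depth=8
  + 213.168.64.0/19 (H3) depth=19
  + 213.168.91.96/28 (H1) depth=28
  + 93.0.0.0/9 (H4) depth=9
  Q 128.170.0.58: descend 10000000101010100 ; hops seen [H3,H4] ; pick H4
  Q 213.168.91.97: descend 1101010110101000010110110110 ; hops seen [H1,H3,H1] ; pick H1
  Q 93.42.196.32: descend 0101110100101010110001000010 ; hops seen [H4,H0,H0] ; pick H0
  + 213.0.0.0/8 (H2) depth=8
  Q 93.42.196.32: descend 0101110100101010110001000010 ; hops seen [H4,H0,H0] ; pick H0
  Q 128.170.0.222: descend 10000000101010100 ; hops seen [H3,H4] ; pick H4
  + 213.0.0.0/8 (H1) depth=8
  + 128.170.122.0/23 (H3) depth=23
  Q 93.0.0.88: descend 0101110100 ; hops seen [H4] ; pick H4
  + 128.0.0.0/8 (H1) depth=8
  Q 93.42.196.35: descend 0101110100101010110001000010 ; hops seen [H4,H0,H0] ; pick H0
  Q 228.36.213.126: descend 11 ; hops seen [∅] ; pick no-route
  + 128.128.0.0/9 (H2) depth=9
  + 93.42.196.32/28 (H1) depth=28
  + 213.168.91.96/28 (H2) depth=28

== LOOKUPS ==
["no-route","no-route","no-route","H4","H2","H2","H4","H4","H0","H4","H1","H0","H0","H4","H4","H0","no-route"]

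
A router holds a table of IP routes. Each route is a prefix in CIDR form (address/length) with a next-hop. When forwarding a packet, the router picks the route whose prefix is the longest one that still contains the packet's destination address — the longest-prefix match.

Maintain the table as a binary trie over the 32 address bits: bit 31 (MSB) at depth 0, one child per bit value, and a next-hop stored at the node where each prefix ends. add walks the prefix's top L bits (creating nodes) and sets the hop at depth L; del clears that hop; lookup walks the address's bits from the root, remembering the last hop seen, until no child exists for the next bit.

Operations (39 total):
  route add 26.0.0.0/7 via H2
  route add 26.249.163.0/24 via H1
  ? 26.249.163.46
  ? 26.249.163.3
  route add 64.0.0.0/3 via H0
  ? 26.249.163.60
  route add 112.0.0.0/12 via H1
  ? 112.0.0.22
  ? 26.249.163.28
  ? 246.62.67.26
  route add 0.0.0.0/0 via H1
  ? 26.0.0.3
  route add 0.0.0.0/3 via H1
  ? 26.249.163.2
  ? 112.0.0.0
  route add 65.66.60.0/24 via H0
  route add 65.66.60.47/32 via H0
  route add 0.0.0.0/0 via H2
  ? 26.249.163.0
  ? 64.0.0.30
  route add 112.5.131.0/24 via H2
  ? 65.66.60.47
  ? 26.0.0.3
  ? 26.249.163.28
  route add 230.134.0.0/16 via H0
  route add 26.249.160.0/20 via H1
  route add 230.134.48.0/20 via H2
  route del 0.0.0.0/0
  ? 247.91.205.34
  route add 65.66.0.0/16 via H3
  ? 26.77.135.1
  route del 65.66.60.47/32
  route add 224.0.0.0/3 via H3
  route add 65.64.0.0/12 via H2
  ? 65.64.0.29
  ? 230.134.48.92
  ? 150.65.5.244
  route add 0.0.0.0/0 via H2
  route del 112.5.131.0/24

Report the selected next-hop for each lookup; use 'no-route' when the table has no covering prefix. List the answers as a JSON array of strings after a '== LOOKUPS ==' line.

Trace:
  + 26.0.0.0/7 (H2) depth=7
  + 26.249.163.0/24 (H1) depth=24
  lookup 26.249.163.46: bits 000110101111100110100011 walk d0:-→d1:-→d2:-→d3:-→d4:-→d5:-→d6:-→d7:H2→d8:-→d9:-→d10:-→d11:-→d12:-→d13:-→d14:-→d15:-→d16:-→d17:-→d18:-→d19:-→d20:-→d21:-→d22:-→d23:-→d24:H1 -> H1
  lookup 26.249.163.3: bits 000110101111100110100011 walk d0:-→d1:-→d2:-→d3:-→d4:-→d5:-→d6:-→d7:H2→d8:-→d9:-→d10:-→d11:-→d12:-→d13:-→d14:-→d15:-→d16:-→d17:-→d18:-→d19:-→d20:-→d21:-→d22:-→d23:-→d24:H1 -> H1
  + 64.0.0.0/3 (H0) depth=3
  lookup 26.249.163.60: bits 000110101111100110100011 walk d0:-→d1:-→d2:-→d3:-→d4:-→d5:-→d6:-→d7:H2→d8:-→d9:-→d10:-→d11:-→d12:-→d13:-→d14:-→d15:-→d16:-→d17:-→d18:-→d19:-→d20:-→d21:-→d22:-→d23:-→d24:H1 -> H1
  + 112.0.0.0/12 (H1) depth=12
  lookup 112.0.0.22: bits 011100000000 walk d0:-→d1:-→d2:-→d3:-→d4:-→d5:-→d6:-→d7:-→d8:-→d9:-→d10:-→d11:-→d12:H1 -> H1
  lookup 26.249.163.28: bits 000110101111100110100011 walk d0:-→d1:-→d2:-→d3:-→d4:-→d5:-→d6:-→d7:H2→d8:-→d9:-→d10:-→d11:-→d12:-→d13:-→d14:-→d15:-→d16:-→d17:-→d18:-→d19:-→d20:-→d21:-→d22:-→d23:-→d24:H1 -> H1
  lookup 246.62.67.26: bits ε walk d0:- -> no-route
  + 0.0.0.0/0 (H1) depth=0
  lookup 26.0.0.3: bits 00011010 walk d0:H1→d1:-→d2:-→d3:-→d4:-→d5:-→d6:-→d7:H2→d8:- -> H2
  + 0.0.0.0/3 (H1) depth=3
  lookup 26.249.163.2: bits 000110101111100110100011 walk d0:H1→d1:-→d2:-→d3:H1→d4:-→d5:-→d6:-→d7:H2→d8:-→d9:-→d10:-→d11:-→d12:-→d13:-→d14:-→d15:-→d16:-→d17:-→d18:-→d19:-→d20:-→d21:-→d22:-→d23:-→d24:H1 -> H1
  lookup 112.0.0.0: bits 011100000000 walk d0:H1→d1:-→d2:-→d3:-→d4:-→d5:-→d6:-→d7:-→d8:-→d9:-→d10:-→d11:-→d12:H1 -> H1
  + 65.66.60.0/24 (H0) depth=24
  + 65.66.60.47/32 (H0) depth=32
  + 0.0.0.0/0 (H2) depth=0
  lookup 26.249.163.0: bits 000110101111100110100011 walk d0:H2→d1:-→d2:-→d3:H1→d4:-→d5:-→d6:-→d7:H2→d8:-→d9:-→d10:-→d11:-→d12:-→d13:-→d14:-→d15:-→d16:-→d17:-→d18:-→d19:-→d20:-→d21:-→d22:-→d23:-→d24:H1 -> H1
  lookup 64.0.0.30: bits 0100000 walk d0:H2→d1:-→d2:-→d3:H0→d4:-→d5:-→d6:-→d7:- -> H0
  + 112.5.131.0/24 (H2) depth=24
  lookup 65.66.60.47: bits 01000001010000100011110000101111 walk d0:H2→d1:-→d2:-→d3:H0→d4:-→d5:-→d6:-→d7:-→d8:-→d9:-→d10:-→d11:-→d12:-→d13:-→d14:-→d15:-→d16:-→d17:-→d18:-→d19:-→d20:-→d21:-→d22:-→d23:-→d24:H0→d25:-→d26:-→d27:-→d28:-→d29:-→d30:-→d31:-→d32:H0 -> H0
  lookup 26.0.0.3: bits 00011010 walk d0:H2→d1:-→d2:-→d3:H1→d4:-→d5:-→d6:-→d7:H2→d8:- -> H2
  lookup 26.249.163.28: bits 000110101111100110100011 walk d0:H2→d1:-→d2:-→d3:H1→d4:-→d5:-→d6:-→d7:H2→d8:-→d9:-→d10:-→d11:-→d12:-→d13:-→d14:-→d15:-→d16:-→d17:-→d18:-→d19:-→d20:-→d21:-→d22:-→d23:-→d24:H1 -> H1
  + 230.134.0.0/16 (H0) depth=16
  + 26.249.160.0/20 (H1) depth=20
  + 230.134.48.0/20 (H2) depth=20
  - 0.0.0.0/0 clear@0
  lookup 247.91.205.34: bits 111 walk d0:-→d1:-→d2:-→d3:- -> no-route
  + 65.66.0.0/16 (H3) depth=16
  lookup 26.77.135.1: bits 00011010 walk d0:-→d1:-→d2:-→d3:H1→d4:-→d5:-→d6:-→d7:H2→d8:- -> H2
  - 65.66.60.47/32 clear@32
  + 224.0.0.0/3 (H3) depth=3
  + 65.64.0.0/12 (H2) depth=12
  lookup 65.64.0.29: bits 01000001010000 walk d0:-→d1:-→d2:-→d3:H0→d4:-→d5:-→d6:-→d7:-→d8:-→d9:-→d10:-→d11:-→d12:H2→d13:-→d14:- -> H2
  lookup 230.134.48.92: bits 11100110100001100011 walk d0:-→d1:-→d2:-→d3:H3→d4:-→d5:-→d6:-→d7:-→d8:-→d9:-→d10:-→d11:-→d12:-→d13:-→d14:-→d15:-→d16:H0→d17:-→d18:-→d19:-→d20:H2 -> H2
  lookup 150.65.5.244: bits 1 walk d0:-→d1:- -> no-route
  + 0.0.0.0/0 (H2) depth=0
  - 112.5.131.0/24 clear@24

== LOOKUPS ==
["H1","H1","H1","H1","H1","no-route","H2","H1","H1","H1","H0","H0","H2","H1","no-route","H2","H2","H2","no-route"]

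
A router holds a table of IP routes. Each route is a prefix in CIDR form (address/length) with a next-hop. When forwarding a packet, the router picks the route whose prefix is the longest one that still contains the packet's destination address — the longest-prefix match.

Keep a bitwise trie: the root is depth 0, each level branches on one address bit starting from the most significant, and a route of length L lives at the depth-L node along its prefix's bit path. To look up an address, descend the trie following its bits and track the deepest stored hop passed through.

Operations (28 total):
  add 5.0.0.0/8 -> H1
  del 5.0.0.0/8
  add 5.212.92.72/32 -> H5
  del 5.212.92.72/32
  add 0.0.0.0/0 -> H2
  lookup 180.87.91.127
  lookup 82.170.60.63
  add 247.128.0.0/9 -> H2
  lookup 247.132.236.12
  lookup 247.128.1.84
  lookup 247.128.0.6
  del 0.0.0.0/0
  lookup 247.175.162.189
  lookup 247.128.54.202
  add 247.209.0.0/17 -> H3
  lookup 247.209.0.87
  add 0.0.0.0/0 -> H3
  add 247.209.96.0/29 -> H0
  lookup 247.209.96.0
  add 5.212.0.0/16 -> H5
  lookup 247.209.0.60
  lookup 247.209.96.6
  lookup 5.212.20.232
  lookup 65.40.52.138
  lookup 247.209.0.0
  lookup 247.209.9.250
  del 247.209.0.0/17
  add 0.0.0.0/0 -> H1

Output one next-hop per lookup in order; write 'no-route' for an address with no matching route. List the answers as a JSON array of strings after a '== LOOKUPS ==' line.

Process each operation:
  add 5.0.0.0/8 -> H1 at depth 8
  - 5.0.0.0/8 clear@8
  add 5.212.92.72/32 -> H5 at depth 32
  - 5.212.92.72/32 clear@32
  add 0.0.0.0/0 -> H2 at depth 0
  Q 180.87.91.127: descend ε ; hops seen [H2] ; pick H2
  Q 82.170.60.63: descend 0 ; hops seen [H2] ; pick H2
  add 247.128.0.0/9 -> H2 at depth 9
  Q 247.132.236.12: descend 111101111 ; hops seen [H2,H2] ; pick H2
  Q 247.128.1.84: descend 111101111 ; hops seen [H2,H2] ; pick H2
  Q 247.128.0.6: descend 111101111 ; hops seen [H2,H2] ; pick H2
  - 0.0.0.0/0 clear@0
  Q 247.175.162.189: descend 111101111 ; hops seen [H2] ; pick H2
  Q 247.128.54.202: descend 111101111 ; hops seen [H2] ; pick H2
  add 247.209.0.0/17 -> H3 at depth 17
  Q 247.209.0.87: descend 11110111110100010 ; hops seen [H2,H3] ; pick H3
  add 0.0.0.0/0 -> H3 at depth 0
  add 247.209.96.0/29 -> H0 at depth 29
  Q 247.209.96.0: descend 11110111110100010110000000000 ; hops seen [H3,H2,H3,H0] ; pick H0
  add 5.212.0.0/16 -> H5 at depth 16
  Q 247.209.0.60: descend 11110111110100010 ; hops seen [H3,H2,H3] ; pick H3
  Q 247.209.96.6: descend 11110111110100010110000000000 ; hops seen [H3,H2,H3,H0] ; pick H0
  Q 5.212.20.232: descend 00000101110101000 ; hops seen [H3,H5] ; pick H5
  Q 65.40.52.138: descend 0 ; hops seen [H3] ; pick H3
  Q 247.209.0.0: descend 11110111110100010 ; hops seen [H3,H2,H3] ; pick H3
  Q 247.209.9.250: descend 11110111110100010 ; hops seen [H3,H2,H3] ; pick H3
  - 247.209.0.0/17 clear@17
  add 0.0.0.0/0 -> H1 at depth 0

== LOOKUPS ==
["H2","H2","H2","H2","H2","H2","H2","H3","H0","H3","H0","H5","H3","H3","H3"]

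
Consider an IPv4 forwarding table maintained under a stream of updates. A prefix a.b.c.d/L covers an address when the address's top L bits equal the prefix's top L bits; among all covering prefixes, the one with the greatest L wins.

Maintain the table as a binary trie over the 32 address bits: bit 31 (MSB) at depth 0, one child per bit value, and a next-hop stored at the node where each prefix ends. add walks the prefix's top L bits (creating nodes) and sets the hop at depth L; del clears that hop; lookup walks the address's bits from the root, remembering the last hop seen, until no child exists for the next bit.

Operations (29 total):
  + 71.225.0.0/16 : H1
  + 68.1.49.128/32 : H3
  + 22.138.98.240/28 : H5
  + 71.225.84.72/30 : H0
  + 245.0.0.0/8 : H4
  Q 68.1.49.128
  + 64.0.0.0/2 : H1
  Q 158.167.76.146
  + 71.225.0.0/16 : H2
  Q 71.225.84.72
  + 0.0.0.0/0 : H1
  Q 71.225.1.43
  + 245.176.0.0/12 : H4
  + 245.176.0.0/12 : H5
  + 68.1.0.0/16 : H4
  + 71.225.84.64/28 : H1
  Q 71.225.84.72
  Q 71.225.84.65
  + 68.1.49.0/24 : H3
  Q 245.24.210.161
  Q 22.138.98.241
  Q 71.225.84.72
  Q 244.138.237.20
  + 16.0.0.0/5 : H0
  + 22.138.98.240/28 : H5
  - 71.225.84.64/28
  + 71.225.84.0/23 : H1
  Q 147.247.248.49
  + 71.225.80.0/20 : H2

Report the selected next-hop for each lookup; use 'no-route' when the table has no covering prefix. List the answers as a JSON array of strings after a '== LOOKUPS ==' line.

Trace:
  add 71.225.0.0/16 -> H1 at depth 16
  add 68.1.49.128/32 -> H3 at depth 32
  add 22.138.98.240/28 -> H5 at depth 28
  add 71.225.84.72/30 -> H0 at depth 30
  add 245.0.0.0/8 -> H4 at depth 8
  Q 68.1.49.128: descend 01000100000000010011000110000000 ; hops seen [H3] ; pick H3
  add 64.0.0.0/2 -> H1 at depth 2
  Q 158.167.76.146: descend 1 ; hops seen [∅] ; pick no-route
  add 71.225.0.0/16 -> H2 at depth 16
  Q 71.225.84.72: descend 010001111110000101010100010010 ; hops seen [H1,H2,H0] ; pick H0
  add 0.0.0.0/0 -> H1 at depth 0
  Q 71.225.1.43: descend 01000111111000010 ; hops seen [H1,H1,H2] ; pick H2
  add 245.176.0.0/12 -> H4 at depth 12
  add 245.176.0.0/12 -> H5 at depth 12
  add 68.1.0.0/16 -> H4 at depth 16
  add 71.225.84.64/28 -> H1 at depth 28
  Q 71.225.84.72: descend 010001111110000101010100010010 ; hops seen [H1,H1,H2,H1,H0] ; pick H0
  Q 71.225.84.65: descend 0100011111100001010101000100 ; hops seen [H1,H1,H2,H1] ; pick H1
  add 68.1.49.0/24 -> H3 at depth 24
  Q 245.24.210.161: descend 11110101 ; hops seen [H1,H4] ; pick H4
  Q 22.138.98.241: descend 0001011010001010011000101111 ; hops seen [H1,H5] ; pick H5
  Q 71.225.84.72: descend 010001111110000101010100010010 ; hops seen [H1,H1,H2,H1,H0] ; pick H0
  Q 244.138.237.20: descend 1111010 ; hops seen [H1] ; pick H1
  add 16.0.0.0/5 -> H0 at depth 5
  add 22.138.98.240/28 -> H5 at depth 28
  del 71.225.84.64/28 (clear depth 28)
  add 71.225.84.0/23 -> H1 at depth 23
  Q 147.247.248.49: descend 1 ; hops seen [H1] ; pick H1
  add 71.225.80.0/20 -> H2 at depth 20

== LOOKUPS ==
["H3","no-route","H0","H2","H0","H1","H4","H5","H0","H1","H1"]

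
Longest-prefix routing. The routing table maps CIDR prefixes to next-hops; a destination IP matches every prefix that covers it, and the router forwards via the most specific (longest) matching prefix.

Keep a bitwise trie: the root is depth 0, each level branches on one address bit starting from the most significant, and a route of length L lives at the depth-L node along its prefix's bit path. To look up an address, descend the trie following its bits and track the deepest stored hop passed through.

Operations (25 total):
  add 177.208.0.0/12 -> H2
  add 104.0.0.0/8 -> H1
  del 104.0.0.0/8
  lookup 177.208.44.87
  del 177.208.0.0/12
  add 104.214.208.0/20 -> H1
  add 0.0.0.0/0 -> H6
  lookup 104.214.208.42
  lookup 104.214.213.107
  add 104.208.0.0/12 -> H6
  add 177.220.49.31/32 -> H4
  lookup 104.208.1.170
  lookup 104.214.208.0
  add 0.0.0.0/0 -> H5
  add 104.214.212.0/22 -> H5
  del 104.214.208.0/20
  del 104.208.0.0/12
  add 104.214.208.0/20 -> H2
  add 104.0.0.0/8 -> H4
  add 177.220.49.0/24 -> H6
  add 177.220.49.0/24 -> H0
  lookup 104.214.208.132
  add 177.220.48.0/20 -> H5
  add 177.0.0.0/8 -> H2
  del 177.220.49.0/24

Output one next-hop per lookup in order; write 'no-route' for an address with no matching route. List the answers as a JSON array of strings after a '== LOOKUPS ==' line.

Trace:
  add 177.208.0.0/12 -> H2 at depth 12
  add 104.0.0.0/8 -> H1 at depth 8
  del 104.0.0.0/8 (clear depth 8)
  ? 177.208.44.87  path d0:-→d1:-→d2:-→d3:-→d4:-→d5:-→d6:-→d7:-→d8:-→d9:-→d10:-→d11:-→d12:H2  best=H2
  del 177.208.0.0/12 (clear depth 12)
  add 104.214.208.0/20 -> H1 at depth 20
  add 0.0.0.0/0 -> H6 at depth 0
  ? 104.214.208.42  path d0:H6→d1:-→d2:-→d3:-→d4:-→d5:-→d6:-→d7:-→d8:-→d9:-→d10:-→d11:-→d12:-→d13:-→d14:-→d15:-→d16:-→d17:-→d18:-→d19:-→d20:H1  best=H1
  ? 104.214.213.107  path d0:H6→d1:-→d2:-→d3:-→d4:-→d5:-→d6:-→d7:-→d8:-→d9:-→d10:-→d11:-→d12:-→d13:-→d14:-→d15:-→d16:-→d17:-→d18:-→d19:-→d20:H1  best=H1
  add 104.208.0.0/12 -> H6 at depth 12
  add 177.220.49.31/32 -> H4 at depth 32
  ? 104.208.1.170  path d0:H6→d1:-→d2:-→d3:-→d4:-→d5:-→d6:-→d7:-→d8:-→d9:-→d10:-→d11:-→d12:H6→d13:-  best=H6
  ? 104.214.208.0  path d0:H6→d1:-→d2:-→d3:-→d4:-→d5:-→d6:-→d7:-→d8:-→d9:-→d10:-→d11:-→d12:H6→d13:-→d14:-→d15:-→d16:-→d17:-→d18:-→d19:-→d20:H1  best=H1
  add 0.0.0.0/0 -> H5 at depth 0
  add 104.214.212.0/22 -> H5 at depth 22
  del 104.214.208.0/20 (clear depth 20)
  del 104.208.0.0/12 (clear depth 12)
  add 104.214.208.0/20 -> H2 at depth 20
  add 104.0.0.0/8 -> H4 at depth 8
  add 177.220.49.0/24 -> H6 at depth 24
  add 177.220.49.0/24 -> H0 at depth 24
  ? 104.214.208.132  path d0:H5→d1:-→d2:-→d3:-→d4:-→d5:-→d6:-→d7:-→d8:H4→d9:-→d10:-→d11:-→d12:-→d13:-→d14:-→d15:-→d16:-→d17:-→d18:-→d19:-→d20:H2→d21:-  best=H2
  add 177.220.48.0/20 -> H5 at depth 20
  add 177.0.0.0/8 -> H2 at depth 8
  del 177.220.49.0/24 (clear depth 24)

== LOOKUPS ==
["H2","H1","H1","H6","H1","H2"]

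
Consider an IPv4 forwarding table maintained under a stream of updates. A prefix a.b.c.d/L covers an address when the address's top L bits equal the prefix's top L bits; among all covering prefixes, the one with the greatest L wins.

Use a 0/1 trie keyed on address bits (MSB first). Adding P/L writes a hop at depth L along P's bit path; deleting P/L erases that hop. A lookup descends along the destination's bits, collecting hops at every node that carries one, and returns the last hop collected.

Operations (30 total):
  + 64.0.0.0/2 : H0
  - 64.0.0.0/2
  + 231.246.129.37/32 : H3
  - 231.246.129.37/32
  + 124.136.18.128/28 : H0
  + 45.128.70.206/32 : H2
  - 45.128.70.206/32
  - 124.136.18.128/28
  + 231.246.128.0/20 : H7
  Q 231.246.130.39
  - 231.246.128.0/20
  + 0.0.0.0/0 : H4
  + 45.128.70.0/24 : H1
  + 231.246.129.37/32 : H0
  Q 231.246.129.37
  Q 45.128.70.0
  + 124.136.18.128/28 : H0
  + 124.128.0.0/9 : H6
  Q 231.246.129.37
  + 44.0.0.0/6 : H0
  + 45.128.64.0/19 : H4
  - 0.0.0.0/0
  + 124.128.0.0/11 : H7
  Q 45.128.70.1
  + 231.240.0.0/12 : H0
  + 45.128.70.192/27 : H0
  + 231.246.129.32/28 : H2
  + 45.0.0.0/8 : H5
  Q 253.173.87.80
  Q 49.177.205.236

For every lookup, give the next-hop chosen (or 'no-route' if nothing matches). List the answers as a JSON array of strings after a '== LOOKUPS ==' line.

Apply in order:
  add 64.0.0.0/2 -> H0 at depth 2
  - 64.0.0.0/2 clear@2
  add 231.246.129.37/32 -> H3 at depth 32
  - 231.246.129.37/32 clear@32
  add 124.136.18.128/28 -> H0 at depth 28
  add 45.128.70.206/32 -> H2 at depth 32
  - 45.128.70.206/32 clear@32
  - 124.136.18.128/28 clear@28
  add 231.246.128.0/20 -> H7 at depth 20
  lookup 231.246.130.39: bits 1110011111110110100000 walk d0:-→d1:-→d2:-→d3:-→d4:-→d5:-→d6:-→d7:-→d8:-→d9:-→d10:-→d11:-→d12:-→d13:-→d14:-→d15:-→d16:-→d17:-→d18:-→d19:-→d20:H7→d21:-→d22:- -> H7
  - 231.246.128.0/20 clear@20
  add 0.0.0.0/0 -> H4 at depth 0
  add 45.128.70.0/24 -> H1 at depth 24
  add 231.246.129.37/32 -> H0 at depth 32
  lookup 231.246.129.37: bits 11100111111101101000000100100101 walk d0:H4→d1:-→d2:-→d3:-→d4:-→d5:-→d6:-→d7:-→d8:-→d9:-→d10:-→d11:-→d12:-→d13:-→d14:-→d15:-→d16:-→d17:-→d18:-→d19:-→d20:-→d21:-→d22:-→d23:-→d24:-→d25:-→d26:-→d27:-→d28:-→d29:-→d30:-→d31:-→d32:H0 -> H0
  lookup 45.128.70.0: bits 001011011000000001000110 walk d0:H4→d1:-→d2:-→d3:-→d4:-→d5:-→d6:-→d7:-→d8:-→d9:-→d10:-→d11:-→d12:-→d13:-→d14:-→d15:-→d16:-→d17:-→d18:-→d19:-→d20:-→d21:-→d22:-→d23:-→d24:H1 -> H1
  add 124.136.18.128/28 -> H0 at depth 28
  add 124.128.0.0/9 -> H6 at depth 9
  lookup 231.246.129.37: bits 11100111111101101000000100100101 walk d0:H4→d1:-→d2:-→d3:-→d4:-→d5:-→d6:-→d7:-→d8:-→d9:-→d10:-→d11:-→d12:-→d13:-→d14:-→d15:-→d16:-→d17:-→d18:-→d19:-→d20:-→d21:-→d22:-→d23:-→d24:-→d25:-→d26:-→d27:-→d28:-→d29:-→d30:-→d31:-→d32:H0 -> H0
  add 44.0.0.0/6 -> H0 at depth 6
  add 45.128.64.0/19 -> H4 at depth 19
  - 0.0.0.0/0 clear@0
  add 124.128.0.0/11 -> H7 at depth 11
  lookup 45.128.70.1: bits 001011011000000001000110 walk d0:-→d1:-→d2:-→d3:-→d4:-→d5:-→d6:H0→d7:-→d8:-→d9:-→d10:-→d11:-→d12:-→d13:-→d14:-→d15:-→d16:-→d17:-→d18:-→d19:H4→d20:-→d21:-→d22:-→d23:-→d24:H1 -> H1
  add 231.240.0.0/12 -> H0 at depth 12
  add 45.128.70.192/27 -> H0 at depth 27
  add 231.246.129.32/28 -> H2 at depth 28
  add 45.0.0.0/8 -> H5 at depth 8
  lookup 253.173.87.80: bits 111 walk d0:-→d1:-→d2:-→d3:- -> no-route
  lookup 49.177.205.236: bits 001 walk d0:-→d1:-→d2:-→d3:- -> no-route

== LOOKUPS ==
["H7","H0","H1","H0","H1","no-route","no-route"]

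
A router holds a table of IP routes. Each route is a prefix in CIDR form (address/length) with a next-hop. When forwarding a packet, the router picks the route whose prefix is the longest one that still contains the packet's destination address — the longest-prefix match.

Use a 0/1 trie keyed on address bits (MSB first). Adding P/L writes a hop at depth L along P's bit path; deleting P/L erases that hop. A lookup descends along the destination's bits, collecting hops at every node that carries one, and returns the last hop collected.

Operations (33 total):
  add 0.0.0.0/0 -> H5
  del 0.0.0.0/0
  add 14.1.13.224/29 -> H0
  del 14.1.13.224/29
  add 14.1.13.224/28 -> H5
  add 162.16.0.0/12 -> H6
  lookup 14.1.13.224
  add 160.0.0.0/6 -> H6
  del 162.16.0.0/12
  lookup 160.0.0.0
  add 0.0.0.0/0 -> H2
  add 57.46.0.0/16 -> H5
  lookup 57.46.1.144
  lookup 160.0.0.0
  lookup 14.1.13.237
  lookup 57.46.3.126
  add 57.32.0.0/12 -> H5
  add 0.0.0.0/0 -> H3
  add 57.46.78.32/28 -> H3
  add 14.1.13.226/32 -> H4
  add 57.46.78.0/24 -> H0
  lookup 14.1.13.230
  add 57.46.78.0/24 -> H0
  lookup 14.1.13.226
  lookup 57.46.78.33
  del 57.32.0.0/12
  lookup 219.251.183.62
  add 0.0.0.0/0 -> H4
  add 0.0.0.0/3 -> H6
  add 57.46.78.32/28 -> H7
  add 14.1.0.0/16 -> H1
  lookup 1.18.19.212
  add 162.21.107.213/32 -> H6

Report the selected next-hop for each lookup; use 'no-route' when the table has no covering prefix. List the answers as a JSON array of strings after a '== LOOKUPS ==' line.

Trace:
  + 0.0.0.0/0 (H5) depth=0
  - 0.0.0.0/0 clear@0
  + 14.1.13.224/29 (H0) depth=29
  - 14.1.13.224/29 clear@29
  + 14.1.13.224/28 (H5) depth=28
  + 162.16.0.0/12 (H6) depth=12
  ? 14.1.13.224  path d0:-→d1:-→d2:-→d3:-→d4:-→d5:-→d6:-→d7:-→d8:-→d9:-→d10:-→d11:-→d12:-→d13:-→d14:-→d15:-→d16:-→d17:-→d18:-→d19:-→d20:-→d21:-→d22:-→d23:-→d24:-→d25:-→d26:-→d27:-→d28:H5→d29:-  best=H5
  + 160.0.0.0/6 (H6) depth=6
  - 162.16.0.0/12 clear@12
  ? 160.0.0.0  path d0:-→d1:-→d2:-→d3:-→d4:-→d5:-→d6:H6  best=H6
  + 0.0.0.0/0 (H2) depth=0
  + 57.46.0.0/16 (H5) depth=16
  ? 57.46.1.144  path d0:H2→d1:-→d2:-→d3:-→d4:-→d5:-→d6:-→d7:-→d8:-→d9:-→d10:-→d11:-→d12:-→d13:-→d14:-→d15:-→d16:H5  best=H5
  ? 160.0.0.0  path d0:H2→d1:-→d2:-→d3:-→d4:-→d5:-→d6:H6  best=H6
  ? 14.1.13.237  path d0:H2→d1:-→d2:-→d3:-→d4:-→d5:-→d6:-→d7:-→d8:-→d9:-→d10:-→d11:-→d12:-→d13:-→d14:-→d15:-→d16:-→d17:-→d18:-→d19:-→d20:-→d21:-→d22:-→d23:-→d24:-→d25:-→d26:-→d27:-→d28:H5  best=H5
  ? 57.46.3.126  path d0:H2→d1:-→d2:-→d3:-→d4:-→d5:-→d6:-→d7:-→d8:-→d9:-→d10:-→d11:-→d12:-→d13:-→d14:-→d15:-→d16:H5  best=H5
  + 57.32.0.0/12 (H5) depth=12
  + 0.0.0.0/0 (H3) depth=0
  + 57.46.78.32/28 (H3) depth=28
  + 14.1.13.226/32 (H4) depth=32
  + 57.46.78.0/24 (H0) depth=24
  ? 14.1.13.230  path d0:H3→d1:-→d2:-→d3:-→d4:-→d5:-→d6:-→d7:-→d8:-→d9:-→d10:-→d11:-→d12:-→d13:-→d14:-→d15:-→d16:-→d17:-→d18:-→d19:-→d20:-→d21:-→d22:-→d23:-→d24:-→d25:-→d26:-→d27:-→d28:H5→d29:-  best=H5
  + 57.46.78.0/24 (H0) depth=24
  ? 14.1.13.226  path d0:H3→d1:-→d2:-→d3:-→d4:-→d5:-→d6:-→d7:-→d8:-→d9:-→d10:-→d11:-→d12:-→d13:-→d14:-→d15:-→d16:-→d17:-→d18:-→d19:-→d20:-→d21:-→d22:-→d23:-→d24:-→d25:-→d26:-→d27:-→d28:H5→d29:-→d30:-→d31:-→d32:H4  best=H4
  ? 57.46.78.33  path d0:H3→d1:-→d2:-→d3:-→d4:-→d5:-→d6:-→d7:-→d8:-→d9:-→d10:-→d11:-→d12:H5→d13:-→d14:-→d15:-→d16:H5→d17:-→d18:-→d19:-→d20:-→d21:-→d22:-→d23:-→d24:H0→d25:-→d26:-→d27:-→d28:H3  best=H3
  - 57.32.0.0/12 clear@12
  ? 219.251.183.62  path d0:H3→d1:-  best=H3
  + 0.0.0.0/0 (H4) depth=0
  + 0.0.0.0/3 (H6) depth=3
  + 57.46.78.32/28 (H7) depth=28
  + 14.1.0.0/16 (H1) depth=16
  ? 1.18.19.212  path d0:H4→d1:-→d2:-→d3:H6→d4:-  best=H6
  + 162.21.107.213/32 (H6) depth=32

== LOOKUPS ==
["H5","H6","H5","H6","H5","H5","H5","H4","H3","H3","H6"]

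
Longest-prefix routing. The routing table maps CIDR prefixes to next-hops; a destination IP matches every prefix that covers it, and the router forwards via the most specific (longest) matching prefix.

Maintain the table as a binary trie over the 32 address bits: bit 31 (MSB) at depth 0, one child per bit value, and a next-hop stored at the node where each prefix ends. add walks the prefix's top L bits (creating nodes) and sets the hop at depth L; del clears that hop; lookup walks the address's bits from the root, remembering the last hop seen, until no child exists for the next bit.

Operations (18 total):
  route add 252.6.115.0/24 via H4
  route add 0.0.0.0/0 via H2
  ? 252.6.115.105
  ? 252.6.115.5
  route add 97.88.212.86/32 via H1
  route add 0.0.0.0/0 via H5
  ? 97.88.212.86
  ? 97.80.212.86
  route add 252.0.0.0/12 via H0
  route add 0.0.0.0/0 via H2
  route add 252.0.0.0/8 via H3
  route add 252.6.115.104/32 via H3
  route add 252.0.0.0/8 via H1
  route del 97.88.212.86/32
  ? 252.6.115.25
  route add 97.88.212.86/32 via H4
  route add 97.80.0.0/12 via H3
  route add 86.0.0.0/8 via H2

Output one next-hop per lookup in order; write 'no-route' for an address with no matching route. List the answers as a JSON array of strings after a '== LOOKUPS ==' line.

Apply in order:
  + 252.6.115.0/24 (H4) depth=24
  + 0.0.0.0/0 (H2) depth=0
  Q 252.6.115.105: descend 111111000000011001110011 ; hops seen [H2,H4] ; pick H4
  Q 252.6.115.5: descend 111111000000011001110011 ; hops seen [H2,H4] ; pick H4
  + 97.88.212.86/32 (H1) depth=32
  + 0.0.0.0/0 (H5) depth=0
  Q 97.88.212.86: descend 01100001010110001101010001010110 ; hops seen [H5,H1] ; pick H1
  Q 97.80.212.86: descend 011000010101 ; hops seen [H5] ; pick H5
  + 252.0.0.0/12 (H0) depth=12
  + 0.0.0.0/0 (H2) depth=0
  + 252.0.0.0/8 (H3) depth=8
  + 252.6.115.104/32 (H3) depth=32
  + 252.0.0.0/8 (H1) depth=8
  - 97.88.212.86/32 clear@32
  Q 252.6.115.25: descend 1111110000000110011100110 ; hops seen [H2,H1,H0,H4] ; pick H4
  + 97.88.212.86/32 (H4) depth=32
  + 97.80.0.0/12 (H3) depth=12
  + 86.0.0.0/8 (H2) depth=8

== LOOKUPS ==
["H4","H4","H1","H5","H4"]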